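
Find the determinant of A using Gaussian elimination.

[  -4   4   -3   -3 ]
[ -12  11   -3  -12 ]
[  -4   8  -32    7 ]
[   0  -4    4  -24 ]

det(A) = 80

Forward elimination:
R2 <- R2 - (3)*R1:  [  0  -1   6  -3 ]
R3 <- R3 - (1)*R1:  [   0    4  -29   10 ]
R3 <- R3 - (-4)*R2:  [  0   0  -5  -2 ]
R4 <- R4 - (4)*R2:  [   0    0  -20  -12 ]
R4 <- R4 - (4)*R3:  [  0   0   0  -4 ]
Upper-triangular form:
[ -4   4  -3  -3 ]
[  0  -1   6  -3 ]
[  0   0  -5  -2 ]
[  0   0   0  -4 ]
det(A) = (-1)^0 * (-4) * (-1) * (-5) * (-4) = 80  (0 row swaps -> sign +1)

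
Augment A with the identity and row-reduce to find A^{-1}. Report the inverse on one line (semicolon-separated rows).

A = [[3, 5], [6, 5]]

inverse = [-1/3 1/3; 2/5 -1/5]

Gauss-Jordan on [A | I]:
R1 <- (1/3)*R1:  [   1  5/3  |  1/3    0 ]
R2 <- R2 - (6)*R1:  [  0  -5  |  -2   1 ]
R2 <- (1/-5)*R2:  [    0     1  |   2/5  -1/5 ]
R1 <- R1 - (5/3)*R2:  [    1     0  |  -1/3   1/3 ]
Right block of [I | A^{-1}] is the inverse:
[ -1/3   1/3 ]
[  2/5  -1/5 ]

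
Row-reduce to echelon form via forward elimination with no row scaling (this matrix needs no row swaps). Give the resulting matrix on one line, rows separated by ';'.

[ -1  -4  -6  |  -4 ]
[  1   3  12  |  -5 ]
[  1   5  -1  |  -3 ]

REF = [-1 -4 -6 -4; 0 -1 6 -9; 0 0 -1 -16]

Forward elimination:
R2 <- R2 - (-1)*R1:  [  0  -1   6  -9 ]
R3 <- R3 - (-1)*R1:  [  0   1  -7  -7 ]
R3 <- R3 - (-1)*R2:  [   0    0   -1  -16 ]
Row echelon form:
[ -1  -4  -6  |   -4 ]
[  0  -1   6  |   -9 ]
[  0   0  -1  |  -16 ]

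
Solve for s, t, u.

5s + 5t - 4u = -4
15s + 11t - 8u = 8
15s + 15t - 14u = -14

Forward elimination on [A|b]:
R2 <- R2 - (3)*R1:  [  0  -4   4  20 ]
R3 <- R3 - (3)*R1:  [  0   0  -2  -2 ]
Row echelon form:
[ 5   5  -4  |  -4 ]
[ 0  -4   4  |  20 ]
[ 0   0  -2  |  -2 ]
Back-substitution:
u = (-2) / -2 = 1
t = (20 - (4)*(1)) / -4 = -4
s = (-4 - (5)*(-4) - (-4)*(1)) / 5 = 4

(4, -4, 1)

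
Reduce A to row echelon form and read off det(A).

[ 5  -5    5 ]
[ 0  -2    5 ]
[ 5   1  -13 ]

det(A) = 30

Forward elimination:
R3 <- R3 - (1)*R1:  [   0    6  -18 ]
R3 <- R3 - (-3)*R2:  [  0   0  -3 ]
Upper-triangular form:
[ 5  -5   5 ]
[ 0  -2   5 ]
[ 0   0  -3 ]
det(A) = (-1)^0 * (5) * (-2) * (-3) = 30  (0 row swaps -> sign +1)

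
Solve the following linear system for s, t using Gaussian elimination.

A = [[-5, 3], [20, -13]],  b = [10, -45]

Forward elimination on [A|b]:
R2 <- R2 - (-4)*R1:  [  0  -1  -5 ]
Row echelon form:
[ -5   3  |  10 ]
[  0  -1  |  -5 ]
Back-substitution:
t = (-5) / -1 = 5
s = (10 - (3)*(5)) / -5 = 1

(1, 5)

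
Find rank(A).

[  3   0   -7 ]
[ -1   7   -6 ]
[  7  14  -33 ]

rank(A) = 2

Row reduction:
R2 <- R2 - (-1/3)*R1:  [     0      7  -25/3 ]
R3 <- R3 - (7/3)*R1:  [     0     14  -50/3 ]
R3 <- R3 - (2)*R2:  [ 0  0  0 ]
Row echelon form:
[ 3  0     -7 ]
[ 0  7  -25/3 ]
[ 0  0      0 ]
Nonzero rows / pivot columns: 2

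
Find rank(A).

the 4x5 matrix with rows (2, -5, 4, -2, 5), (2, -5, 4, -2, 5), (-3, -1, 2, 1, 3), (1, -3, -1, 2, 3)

Row reduction:
R2 <- R2 - (1)*R1:  [ 0  0  0  0  0 ]
R3 <- R3 - (-3/2)*R1:  [     0  -17/2      8     -2   21/2 ]
R4 <- R4 - (1/2)*R1:  [    0  -1/2    -3     3   1/2 ]
R2 <-> R3   (pivot in column 2 was zero)
[ 2     -5   4  -2     5 ]
[ 0  -17/2   8  -2  21/2 ]
[ 0      0   0   0     0 ]
[ 0   -1/2  -3   3   1/2 ]
R4 <- R4 - (1/17)*R2:  [      0       0  -59/17   53/17   -2/17 ]
R3 <-> R4   (pivot in column 3 was zero)
[ 2     -5       4     -2      5 ]
[ 0  -17/2       8     -2   21/2 ]
[ 0      0  -59/17  53/17  -2/17 ]
[ 0      0       0      0      0 ]
Row echelon form:
[ 2     -5       4     -2      5 ]
[ 0  -17/2       8     -2   21/2 ]
[ 0      0  -59/17  53/17  -2/17 ]
[ 0      0       0      0      0 ]
Nonzero rows / pivot columns: 3

rank(A) = 3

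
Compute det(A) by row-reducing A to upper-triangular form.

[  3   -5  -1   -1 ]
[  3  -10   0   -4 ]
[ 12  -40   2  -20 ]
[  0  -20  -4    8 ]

det(A) = -120

Forward elimination:
R2 <- R2 - (1)*R1:  [  0  -5   1  -3 ]
R3 <- R3 - (4)*R1:  [   0  -20    6  -16 ]
R3 <- R3 - (4)*R2:  [  0   0   2  -4 ]
R4 <- R4 - (4)*R2:  [  0   0  -8  20 ]
R4 <- R4 - (-4)*R3:  [ 0  0  0  4 ]
Upper-triangular form:
[ 3  -5  -1  -1 ]
[ 0  -5   1  -3 ]
[ 0   0   2  -4 ]
[ 0   0   0   4 ]
det(A) = (-1)^0 * (3) * (-5) * (2) * (4) = -120  (0 row swaps -> sign +1)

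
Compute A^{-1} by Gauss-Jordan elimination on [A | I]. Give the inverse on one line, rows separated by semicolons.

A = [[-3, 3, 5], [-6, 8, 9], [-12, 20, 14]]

Gauss-Jordan on [A | I]:
R1 <- (1/-3)*R1:  [    1    -1  -5/3  |  -1/3     0     0 ]
R2 <- R2 - (-6)*R1:  [  0   2  -1  |  -2   1   0 ]
R3 <- R3 - (-12)*R1:  [  0   8  -6  |  -4   0   1 ]
R2 <- (1/2)*R2:  [    0     1  -1/2  |    -1   1/2     0 ]
R1 <- R1 - (-1)*R2:  [     1      0  -13/6  |   -4/3    1/2      0 ]
R3 <- R3 - (8)*R2:  [  0   0  -2  |   4  -4   1 ]
R3 <- (1/-2)*R3:  [    0     0     1  |    -2     2  -1/2 ]
R1 <- R1 - (-13/6)*R3:  [      1       0       0  |   -17/3    29/6  -13/12 ]
R2 <- R2 - (-1/2)*R3:  [    0     1     0  |    -2   3/2  -1/4 ]
Right block of [I | A^{-1}] is the inverse:
[ -17/3  29/6  -13/12 ]
[    -2   3/2    -1/4 ]
[    -2     2    -1/2 ]

inverse = [-17/3 29/6 -13/12; -2 3/2 -1/4; -2 2 -1/2]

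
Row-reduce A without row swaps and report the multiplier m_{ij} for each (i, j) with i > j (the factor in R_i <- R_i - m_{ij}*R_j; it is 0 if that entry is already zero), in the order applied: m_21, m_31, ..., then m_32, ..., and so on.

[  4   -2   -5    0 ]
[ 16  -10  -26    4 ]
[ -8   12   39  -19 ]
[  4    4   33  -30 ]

Forward elimination:
R2 <- R2 - (4)*R1:  [  0  -2  -6   4 ]
R3 <- R3 - (-2)*R1:  [   0    8   29  -19 ]
R4 <- R4 - (1)*R1:  [   0    6   38  -30 ]
R3 <- R3 - (-4)*R2:  [  0   0   5  -3 ]
R4 <- R4 - (-3)*R2:  [   0    0   20  -18 ]
R4 <- R4 - (4)*R3:  [  0   0   0  -6 ]
Multipliers (in order of application): m_{21} = 4, m_{31} = -2, m_{41} = 1, m_{32} = -4, m_{42} = -3, m_{43} = 4

multipliers: 4, -2, 1, -4, -3, 4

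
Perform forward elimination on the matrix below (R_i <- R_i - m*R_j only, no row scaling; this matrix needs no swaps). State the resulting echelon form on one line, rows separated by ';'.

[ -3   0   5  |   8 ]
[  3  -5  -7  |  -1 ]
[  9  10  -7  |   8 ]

REF = [-3 0 5 8; 0 -5 -2 7; 0 0 4 46]

Forward elimination:
R2 <- R2 - (-1)*R1:  [  0  -5  -2   7 ]
R3 <- R3 - (-3)*R1:  [  0  10   8  32 ]
R3 <- R3 - (-2)*R2:  [  0   0   4  46 ]
Row echelon form:
[ -3   0   5  |   8 ]
[  0  -5  -2  |   7 ]
[  0   0   4  |  46 ]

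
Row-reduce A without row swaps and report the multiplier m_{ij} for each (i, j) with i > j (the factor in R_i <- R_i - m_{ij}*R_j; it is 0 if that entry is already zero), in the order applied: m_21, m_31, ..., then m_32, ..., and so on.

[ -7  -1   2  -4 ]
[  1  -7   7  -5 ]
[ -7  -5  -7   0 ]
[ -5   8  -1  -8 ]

multipliers: -1/7, 1, 5/7, 14/25, -61/50, -323/654

Forward elimination:
R2 <- R2 - (-1/7)*R1:  [     0  -50/7   51/7  -39/7 ]
R3 <- R3 - (1)*R1:  [  0  -4  -9   4 ]
R4 <- R4 - (5/7)*R1:  [     0   61/7  -17/7  -36/7 ]
R3 <- R3 - (14/25)*R2:  [       0        0  -327/25   178/25 ]
R4 <- R4 - (-61/50)*R2:  [       0        0   323/50  -597/50 ]
R4 <- R4 - (-323/654)*R3:  [         0          0          0  -5509/654 ]
Multipliers (in order of application): m_{21} = -1/7, m_{31} = 1, m_{41} = 5/7, m_{32} = 14/25, m_{42} = -61/50, m_{43} = -323/654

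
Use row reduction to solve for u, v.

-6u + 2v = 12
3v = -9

Forward elimination on [A|b]:
Row echelon form:
[ -6  2  |  12 ]
[  0  3  |  -9 ]
Back-substitution:
v = (-9) / 3 = -3
u = (12 - (2)*(-3)) / -6 = -3

(-3, -3)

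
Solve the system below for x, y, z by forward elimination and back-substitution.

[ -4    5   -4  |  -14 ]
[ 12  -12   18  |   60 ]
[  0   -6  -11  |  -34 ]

(4, 2, 2)

Forward elimination on [A|b]:
R2 <- R2 - (-3)*R1:  [  0   3   6  18 ]
R3 <- R3 - (-2)*R2:  [ 0  0  1  2 ]
Row echelon form:
[ -4  5  -4  |  -14 ]
[  0  3   6  |   18 ]
[  0  0   1  |    2 ]
Back-substitution:
z = (2) / 1 = 2
y = (18 - (6)*(2)) / 3 = 2
x = (-14 - (5)*(2) - (-4)*(2)) / -4 = 4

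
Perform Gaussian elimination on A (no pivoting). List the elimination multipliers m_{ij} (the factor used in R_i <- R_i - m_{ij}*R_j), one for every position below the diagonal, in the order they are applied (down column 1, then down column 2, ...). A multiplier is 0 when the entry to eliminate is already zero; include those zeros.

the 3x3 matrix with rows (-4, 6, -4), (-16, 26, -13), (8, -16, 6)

multipliers: 4, -2, -2

Forward elimination:
R2 <- R2 - (4)*R1:  [ 0  2  3 ]
R3 <- R3 - (-2)*R1:  [  0  -4  -2 ]
R3 <- R3 - (-2)*R2:  [ 0  0  4 ]
Multipliers (in order of application): m_{21} = 4, m_{31} = -2, m_{32} = -2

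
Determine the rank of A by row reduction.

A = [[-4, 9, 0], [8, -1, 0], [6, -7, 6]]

rank(A) = 3

Row reduction:
R2 <- R2 - (-2)*R1:  [  0  17   0 ]
R3 <- R3 - (-3/2)*R1:  [    0  13/2     6 ]
R3 <- R3 - (13/34)*R2:  [ 0  0  6 ]
Row echelon form:
[ -4   9  0 ]
[  0  17  0 ]
[  0   0  6 ]
Nonzero rows / pivot columns: 3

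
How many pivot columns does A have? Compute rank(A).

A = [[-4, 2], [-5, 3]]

Row reduction:
R2 <- R2 - (5/4)*R1:  [   0  1/2 ]
Row echelon form:
[ -4    2 ]
[  0  1/2 ]
Nonzero rows / pivot columns: 2

rank(A) = 2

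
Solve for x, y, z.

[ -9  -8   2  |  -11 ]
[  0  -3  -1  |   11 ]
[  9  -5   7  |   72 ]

Forward elimination on [A|b]:
R3 <- R3 - (-1)*R1:  [   0  -13    9   61 ]
R3 <- R3 - (13/3)*R2:  [    0     0  40/3  40/3 ]
Row echelon form:
[ -9  -8     2  |   -11 ]
[  0  -3    -1  |    11 ]
[  0   0  40/3  |  40/3 ]
Back-substitution:
z = (40/3) / (40/3) = 1
y = (11 - (-1)*(1)) / -3 = -4
x = (-11 - (-8)*(-4) - (2)*(1)) / -9 = 5

(5, -4, 1)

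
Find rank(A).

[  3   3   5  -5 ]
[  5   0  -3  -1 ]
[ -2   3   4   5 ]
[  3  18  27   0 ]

Row reduction:
R2 <- R2 - (5/3)*R1:  [     0     -5  -34/3   22/3 ]
R3 <- R3 - (-2/3)*R1:  [    0     5  22/3   5/3 ]
R4 <- R4 - (1)*R1:  [  0  15  22   5 ]
R3 <- R3 - (-1)*R2:  [  0   0  -4   9 ]
R4 <- R4 - (-3)*R2:  [   0    0  -12   27 ]
R4 <- R4 - (3)*R3:  [ 0  0  0  0 ]
Row echelon form:
[ 3   3      5    -5 ]
[ 0  -5  -34/3  22/3 ]
[ 0   0     -4     9 ]
[ 0   0      0     0 ]
Nonzero rows / pivot columns: 3

rank(A) = 3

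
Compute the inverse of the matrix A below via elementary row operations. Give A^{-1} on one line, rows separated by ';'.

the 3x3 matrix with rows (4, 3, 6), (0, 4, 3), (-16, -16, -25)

inverse = [-13/8 -21/32 -15/32; -3/2 -1/8 -3/8; 2 1/2 1/2]

Gauss-Jordan on [A | I]:
R1 <- (1/4)*R1:  [   1  3/4  3/2  |  1/4    0    0 ]
R3 <- R3 - (-16)*R1:  [  0  -4  -1  |   4   0   1 ]
R2 <- (1/4)*R2:  [   0    1  3/4  |    0  1/4    0 ]
R1 <- R1 - (3/4)*R2:  [     1      0  15/16  |    1/4  -3/16      0 ]
R3 <- R3 - (-4)*R2:  [ 0  0  2  |  4  1  1 ]
R3 <- (1/2)*R3:  [   0    0    1  |    2  1/2  1/2 ]
R1 <- R1 - (15/16)*R3:  [      1       0       0  |   -13/8  -21/32  -15/32 ]
R2 <- R2 - (3/4)*R3:  [    0     1     0  |  -3/2  -1/8  -3/8 ]
Right block of [I | A^{-1}] is the inverse:
[ -13/8  -21/32  -15/32 ]
[  -3/2    -1/8    -3/8 ]
[     2     1/2     1/2 ]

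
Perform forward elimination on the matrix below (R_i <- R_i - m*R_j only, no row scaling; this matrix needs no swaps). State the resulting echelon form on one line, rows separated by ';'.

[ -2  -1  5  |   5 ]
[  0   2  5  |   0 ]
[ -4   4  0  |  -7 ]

REF = [-2 -1 5 5; 0 2 5 0; 0 0 -25 -17]

Forward elimination:
R3 <- R3 - (2)*R1:  [   0    6  -10  -17 ]
R3 <- R3 - (3)*R2:  [   0    0  -25  -17 ]
Row echelon form:
[ -2  -1    5  |    5 ]
[  0   2    5  |    0 ]
[  0   0  -25  |  -17 ]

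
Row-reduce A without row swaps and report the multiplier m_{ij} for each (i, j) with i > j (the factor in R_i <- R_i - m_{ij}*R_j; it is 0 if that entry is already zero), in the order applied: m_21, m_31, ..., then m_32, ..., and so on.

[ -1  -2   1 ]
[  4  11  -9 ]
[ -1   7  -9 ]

Forward elimination:
R2 <- R2 - (-4)*R1:  [  0   3  -5 ]
R3 <- R3 - (1)*R1:  [   0    9  -10 ]
R3 <- R3 - (3)*R2:  [ 0  0  5 ]
Multipliers (in order of application): m_{21} = -4, m_{31} = 1, m_{32} = 3

multipliers: -4, 1, 3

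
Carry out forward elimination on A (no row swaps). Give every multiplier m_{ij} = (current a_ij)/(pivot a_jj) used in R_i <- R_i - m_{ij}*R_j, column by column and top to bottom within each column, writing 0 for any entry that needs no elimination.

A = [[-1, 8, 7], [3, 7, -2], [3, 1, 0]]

multipliers: -3, -3, 25/31

Forward elimination:
R2 <- R2 - (-3)*R1:  [  0  31  19 ]
R3 <- R3 - (-3)*R1:  [  0  25  21 ]
R3 <- R3 - (25/31)*R2:  [      0       0  176/31 ]
Multipliers (in order of application): m_{21} = -3, m_{31} = -3, m_{32} = 25/31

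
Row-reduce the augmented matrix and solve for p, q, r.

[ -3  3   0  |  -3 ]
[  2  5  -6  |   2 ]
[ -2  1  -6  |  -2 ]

(1, 0, 0)

Forward elimination on [A|b]:
R2 <- R2 - (-2/3)*R1:  [  0   7  -6   0 ]
R3 <- R3 - (2/3)*R1:  [  0  -1  -6   0 ]
R3 <- R3 - (-1/7)*R2:  [     0      0  -48/7      0 ]
Row echelon form:
[ -3  3      0  |  -3 ]
[  0  7     -6  |   0 ]
[  0  0  -48/7  |   0 ]
Back-substitution:
r = (0) / (-48/7) = 0
q = (0 - (-6)*(0)) / 7 = 0
p = (-3 - (3)*(0)) / -3 = 1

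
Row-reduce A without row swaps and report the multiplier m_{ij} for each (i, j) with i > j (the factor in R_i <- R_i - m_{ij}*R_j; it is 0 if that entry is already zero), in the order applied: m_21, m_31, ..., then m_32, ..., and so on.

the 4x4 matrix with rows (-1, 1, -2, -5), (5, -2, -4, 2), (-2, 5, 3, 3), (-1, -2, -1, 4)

multipliers: -5, 2, 1, 1, -1, -13/21

Forward elimination:
R2 <- R2 - (-5)*R1:  [   0    3  -14  -23 ]
R3 <- R3 - (2)*R1:  [  0   3   7  13 ]
R4 <- R4 - (1)*R1:  [  0  -3   1   9 ]
R3 <- R3 - (1)*R2:  [  0   0  21  36 ]
R4 <- R4 - (-1)*R2:  [   0    0  -13  -14 ]
R4 <- R4 - (-13/21)*R3:  [    0     0     0  58/7 ]
Multipliers (in order of application): m_{21} = -5, m_{31} = 2, m_{41} = 1, m_{32} = 1, m_{42} = -1, m_{43} = -13/21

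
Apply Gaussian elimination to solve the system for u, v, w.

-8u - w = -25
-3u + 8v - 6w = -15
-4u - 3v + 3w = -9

Forward elimination on [A|b]:
R2 <- R2 - (3/8)*R1:  [     0      8  -45/8  -45/8 ]
R3 <- R3 - (1/2)*R1:  [   0   -3  7/2  7/2 ]
R3 <- R3 - (-3/8)*R2:  [     0      0  89/64  89/64 ]
Row echelon form:
[ -8  0     -1  |    -25 ]
[  0  8  -45/8  |  -45/8 ]
[  0  0  89/64  |  89/64 ]
Back-substitution:
w = (89/64) / (89/64) = 1
v = (-45/8 - (-45/8)*(1)) / 8 = 0
u = (-25 - (-1)*(1)) / -8 = 3

(3, 0, 1)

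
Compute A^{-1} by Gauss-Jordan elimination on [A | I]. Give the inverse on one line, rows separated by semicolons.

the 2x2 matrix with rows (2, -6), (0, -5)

inverse = [1/2 -3/5; 0 -1/5]

Gauss-Jordan on [A | I]:
R1 <- (1/2)*R1:  [   1   -3  |  1/2    0 ]
R2 <- (1/-5)*R2:  [    0     1  |     0  -1/5 ]
R1 <- R1 - (-3)*R2:  [    1     0  |   1/2  -3/5 ]
Right block of [I | A^{-1}] is the inverse:
[ 1/2  -3/5 ]
[   0  -1/5 ]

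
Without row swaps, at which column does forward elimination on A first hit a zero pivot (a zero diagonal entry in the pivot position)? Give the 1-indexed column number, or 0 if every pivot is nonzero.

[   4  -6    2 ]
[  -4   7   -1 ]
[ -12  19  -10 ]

Naive forward elimination:
R2 <- R2 - (-1)*R1:  [ 0  1  1 ]
R3 <- R3 - (-3)*R1:  [  0   1  -4 ]
R3 <- R3 - (1)*R2:  [  0   0  -5 ]
All pivots nonzero; naive elimination completes without hitting a zero pivot.

first zero-pivot column = 0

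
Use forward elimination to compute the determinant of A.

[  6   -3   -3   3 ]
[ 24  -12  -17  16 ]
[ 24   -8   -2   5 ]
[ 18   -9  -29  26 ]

Forward elimination:
R2 <- R2 - (4)*R1:  [  0   0  -5   4 ]
R3 <- R3 - (4)*R1:  [  0   4  10  -7 ]
R4 <- R4 - (3)*R1:  [   0    0  -20   17 ]
R2 <-> R3   (pivot in column 2 was zero)
[ 6  -3   -3   3 ]
[ 0   4   10  -7 ]
[ 0   0   -5   4 ]
[ 0   0  -20  17 ]
R4 <- R4 - (4)*R3:  [ 0  0  0  1 ]
Upper-triangular form:
[ 6  -3  -3   3 ]
[ 0   4  10  -7 ]
[ 0   0  -5   4 ]
[ 0   0   0   1 ]
det(A) = (-1)^1 * (6) * (4) * (-5) * (1) = 120  (1 row swap -> sign -1)

det(A) = 120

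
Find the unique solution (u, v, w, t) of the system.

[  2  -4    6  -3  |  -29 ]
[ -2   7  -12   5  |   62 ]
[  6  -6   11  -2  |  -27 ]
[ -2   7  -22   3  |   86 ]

(5, 3, -3, 3)

Forward elimination on [A|b]:
R2 <- R2 - (-1)*R1:  [  0   3  -6   2  33 ]
R3 <- R3 - (3)*R1:  [  0   6  -7   7  60 ]
R4 <- R4 - (-1)*R1:  [   0    3  -16    0   57 ]
R3 <- R3 - (2)*R2:  [  0   0   5   3  -6 ]
R4 <- R4 - (1)*R2:  [   0    0  -10   -2   24 ]
R4 <- R4 - (-2)*R3:  [  0   0   0   4  12 ]
Row echelon form:
[ 2  -4   6  -3  |  -29 ]
[ 0   3  -6   2  |   33 ]
[ 0   0   5   3  |   -6 ]
[ 0   0   0   4  |   12 ]
Back-substitution:
t = (12) / 4 = 3
w = (-6 - (3)*(3)) / 5 = -3
v = (33 - (-6)*(-3) - (2)*(3)) / 3 = 3
u = (-29 - (-4)*(3) - (6)*(-3) - (-3)*(3)) / 2 = 5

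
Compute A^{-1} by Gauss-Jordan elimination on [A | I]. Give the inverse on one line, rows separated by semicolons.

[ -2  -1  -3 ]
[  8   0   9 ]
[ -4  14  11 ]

inverse = [-63/20 -31/40 -9/40; -31/10 -17/20 -3/20; 14/5 4/5 1/5]

Gauss-Jordan on [A | I]:
R1 <- (1/-2)*R1:  [    1   1/2   3/2  |  -1/2     0     0 ]
R2 <- R2 - (8)*R1:  [  0  -4  -3  |   4   1   0 ]
R3 <- R3 - (-4)*R1:  [  0  16  17  |  -2   0   1 ]
R2 <- (1/-4)*R2:  [    0     1   3/4  |    -1  -1/4     0 ]
R1 <- R1 - (1/2)*R2:  [   1    0  9/8  |    0  1/8    0 ]
R3 <- R3 - (16)*R2:  [  0   0   5  |  14   4   1 ]
R3 <- (1/5)*R3:  [    0     0     1  |  14/5   4/5   1/5 ]
R1 <- R1 - (9/8)*R3:  [      1       0       0  |  -63/20  -31/40   -9/40 ]
R2 <- R2 - (3/4)*R3:  [      0       1       0  |  -31/10  -17/20   -3/20 ]
Right block of [I | A^{-1}] is the inverse:
[ -63/20  -31/40  -9/40 ]
[ -31/10  -17/20  -3/20 ]
[   14/5     4/5    1/5 ]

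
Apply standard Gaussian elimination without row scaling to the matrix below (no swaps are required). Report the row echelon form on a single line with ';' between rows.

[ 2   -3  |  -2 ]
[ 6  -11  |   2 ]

REF = [2 -3 -2; 0 -2 8]

Forward elimination:
R2 <- R2 - (3)*R1:  [  0  -2   8 ]
Row echelon form:
[ 2  -3  |  -2 ]
[ 0  -2  |   8 ]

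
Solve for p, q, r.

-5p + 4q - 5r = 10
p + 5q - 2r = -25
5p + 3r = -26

(-4, -5, -2)

Forward elimination on [A|b]:
R2 <- R2 - (-1/5)*R1:  [    0  29/5    -3   -23 ]
R3 <- R3 - (-1)*R1:  [   0    4   -2  -16 ]
R3 <- R3 - (20/29)*R2:  [     0      0   2/29  -4/29 ]
Row echelon form:
[ -5     4    -5  |     10 ]
[  0  29/5    -3  |    -23 ]
[  0     0  2/29  |  -4/29 ]
Back-substitution:
r = (-4/29) / (2/29) = -2
q = (-23 - (-3)*(-2)) / (29/5) = -5
p = (10 - (4)*(-5) - (-5)*(-2)) / -5 = -4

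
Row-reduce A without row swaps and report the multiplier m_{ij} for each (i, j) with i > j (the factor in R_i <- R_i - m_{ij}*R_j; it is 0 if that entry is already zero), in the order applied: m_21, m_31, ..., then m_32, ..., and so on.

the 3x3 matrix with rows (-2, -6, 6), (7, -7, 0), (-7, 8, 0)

Forward elimination:
R2 <- R2 - (-7/2)*R1:  [   0  -28   21 ]
R3 <- R3 - (7/2)*R1:  [   0   29  -21 ]
R3 <- R3 - (-29/28)*R2:  [   0    0  3/4 ]
Multipliers (in order of application): m_{21} = -7/2, m_{31} = 7/2, m_{32} = -29/28

multipliers: -7/2, 7/2, -29/28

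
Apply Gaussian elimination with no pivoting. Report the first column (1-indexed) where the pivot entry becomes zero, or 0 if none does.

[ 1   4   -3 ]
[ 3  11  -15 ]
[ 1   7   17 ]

Naive forward elimination:
R2 <- R2 - (3)*R1:  [  0  -1  -6 ]
R3 <- R3 - (1)*R1:  [  0   3  20 ]
R3 <- R3 - (-3)*R2:  [ 0  0  2 ]
All pivots nonzero; naive elimination completes without hitting a zero pivot.

first zero-pivot column = 0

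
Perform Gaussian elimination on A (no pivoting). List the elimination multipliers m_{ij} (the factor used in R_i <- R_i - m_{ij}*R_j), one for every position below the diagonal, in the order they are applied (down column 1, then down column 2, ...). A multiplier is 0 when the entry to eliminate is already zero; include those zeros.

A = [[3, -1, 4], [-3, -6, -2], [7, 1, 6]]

multipliers: -1, 7/3, -10/21

Forward elimination:
R2 <- R2 - (-1)*R1:  [  0  -7   2 ]
R3 <- R3 - (7/3)*R1:  [     0   10/3  -10/3 ]
R3 <- R3 - (-10/21)*R2:  [      0       0  -50/21 ]
Multipliers (in order of application): m_{21} = -1, m_{31} = 7/3, m_{32} = -10/21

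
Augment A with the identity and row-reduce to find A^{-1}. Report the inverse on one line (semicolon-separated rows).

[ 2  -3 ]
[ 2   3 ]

inverse = [1/4 1/4; -1/6 1/6]

Gauss-Jordan on [A | I]:
R1 <- (1/2)*R1:  [    1  -3/2  |   1/2     0 ]
R2 <- R2 - (2)*R1:  [  0   6  |  -1   1 ]
R2 <- (1/6)*R2:  [    0     1  |  -1/6   1/6 ]
R1 <- R1 - (-3/2)*R2:  [   1    0  |  1/4  1/4 ]
Right block of [I | A^{-1}] is the inverse:
[  1/4  1/4 ]
[ -1/6  1/6 ]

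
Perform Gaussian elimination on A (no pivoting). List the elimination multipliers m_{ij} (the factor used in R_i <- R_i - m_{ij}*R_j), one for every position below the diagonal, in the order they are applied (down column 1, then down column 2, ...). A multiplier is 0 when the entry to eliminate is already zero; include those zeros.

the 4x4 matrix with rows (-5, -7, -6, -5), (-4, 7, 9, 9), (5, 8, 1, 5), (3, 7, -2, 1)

Forward elimination:
R2 <- R2 - (4/5)*R1:  [    0  63/5  69/5    13 ]
R3 <- R3 - (-1)*R1:  [  0   1  -5   0 ]
R4 <- R4 - (-3/5)*R1:  [     0   14/5  -28/5     -2 ]
R3 <- R3 - (5/63)*R2:  [       0        0  -128/21   -65/63 ]
R4 <- R4 - (2/9)*R2:  [     0      0  -26/3  -44/9 ]
R4 <- R4 - (91/64)*R3:  [       0        0        0  -219/64 ]
Multipliers (in order of application): m_{21} = 4/5, m_{31} = -1, m_{41} = -3/5, m_{32} = 5/63, m_{42} = 2/9, m_{43} = 91/64

multipliers: 4/5, -1, -3/5, 5/63, 2/9, 91/64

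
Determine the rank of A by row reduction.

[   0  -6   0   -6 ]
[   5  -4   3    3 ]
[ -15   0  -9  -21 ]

rank(A) = 2

Row reduction:
R1 <-> R2   (pivot in column 1 was zero)
[   5  -4   3    3 ]
[   0  -6   0   -6 ]
[ -15   0  -9  -21 ]
R3 <- R3 - (-3)*R1:  [   0  -12    0  -12 ]
R3 <- R3 - (2)*R2:  [ 0  0  0  0 ]
Row echelon form:
[ 5  -4  3   3 ]
[ 0  -6  0  -6 ]
[ 0   0  0   0 ]
Nonzero rows / pivot columns: 2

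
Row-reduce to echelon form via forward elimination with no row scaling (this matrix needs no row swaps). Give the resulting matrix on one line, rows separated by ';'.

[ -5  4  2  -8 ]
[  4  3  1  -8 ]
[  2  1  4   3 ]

REF = [-5 4 2 -8; 0 31/5 13/5 -72/5; 0 0 115/31 181/31]

Forward elimination:
R2 <- R2 - (-4/5)*R1:  [     0   31/5   13/5  -72/5 ]
R3 <- R3 - (-2/5)*R1:  [    0  13/5  24/5  -1/5 ]
R3 <- R3 - (13/31)*R2:  [      0       0  115/31  181/31 ]
Row echelon form:
[ -5     4       2      -8 ]
[  0  31/5    13/5   -72/5 ]
[  0     0  115/31  181/31 ]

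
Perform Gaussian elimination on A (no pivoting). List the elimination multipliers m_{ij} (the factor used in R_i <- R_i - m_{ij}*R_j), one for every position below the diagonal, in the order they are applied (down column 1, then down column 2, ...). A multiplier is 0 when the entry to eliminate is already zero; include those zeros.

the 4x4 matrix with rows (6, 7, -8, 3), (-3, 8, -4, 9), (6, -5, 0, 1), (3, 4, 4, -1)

Forward elimination:
R2 <- R2 - (-1/2)*R1:  [    0  23/2    -8  21/2 ]
R3 <- R3 - (1)*R1:  [   0  -12    8   -2 ]
R4 <- R4 - (1/2)*R1:  [    0   1/2     8  -5/2 ]
R3 <- R3 - (-24/23)*R2:  [      0       0   -8/23  206/23 ]
R4 <- R4 - (1/23)*R2:  [      0       0  192/23  -68/23 ]
R4 <- R4 - (-24)*R3:  [   0    0    0  212 ]
Multipliers (in order of application): m_{21} = -1/2, m_{31} = 1, m_{41} = 1/2, m_{32} = -24/23, m_{42} = 1/23, m_{43} = -24

multipliers: -1/2, 1, 1/2, -24/23, 1/23, -24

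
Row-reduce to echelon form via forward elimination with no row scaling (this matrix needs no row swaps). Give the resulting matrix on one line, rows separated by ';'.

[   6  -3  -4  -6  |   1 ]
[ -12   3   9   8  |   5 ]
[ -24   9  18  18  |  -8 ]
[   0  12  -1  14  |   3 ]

Forward elimination:
R2 <- R2 - (-2)*R1:  [  0  -3   1  -4   7 ]
R3 <- R3 - (-4)*R1:  [  0  -3   2  -6  -4 ]
R3 <- R3 - (1)*R2:  [   0    0    1   -2  -11 ]
R4 <- R4 - (-4)*R2:  [  0   0   3  -2  31 ]
R4 <- R4 - (3)*R3:  [  0   0   0   4  64 ]
Row echelon form:
[ 6  -3  -4  -6  |    1 ]
[ 0  -3   1  -4  |    7 ]
[ 0   0   1  -2  |  -11 ]
[ 0   0   0   4  |   64 ]

REF = [6 -3 -4 -6 1; 0 -3 1 -4 7; 0 0 1 -2 -11; 0 0 0 4 64]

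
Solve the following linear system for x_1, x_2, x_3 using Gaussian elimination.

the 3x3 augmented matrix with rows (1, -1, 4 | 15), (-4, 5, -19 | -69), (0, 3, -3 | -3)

Forward elimination on [A|b]:
R2 <- R2 - (-4)*R1:  [  0   1  -3  -9 ]
R3 <- R3 - (3)*R2:  [  0   0   6  24 ]
Row echelon form:
[ 1  -1   4  |  15 ]
[ 0   1  -3  |  -9 ]
[ 0   0   6  |  24 ]
Back-substitution:
x_3 = (24) / 6 = 4
x_2 = (-9 - (-3)*(4)) / 1 = 3
x_1 = (15 - (-1)*(3) - (4)*(4)) / 1 = 2

(2, 3, 4)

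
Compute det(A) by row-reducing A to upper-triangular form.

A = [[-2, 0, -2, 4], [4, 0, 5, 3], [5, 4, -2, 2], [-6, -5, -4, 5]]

det(A) = 658

Forward elimination:
R2 <- R2 - (-2)*R1:  [  0   0   1  11 ]
R3 <- R3 - (-5/2)*R1:  [  0   4  -7  12 ]
R4 <- R4 - (3)*R1:  [  0  -5   2  -7 ]
R2 <-> R3   (pivot in column 2 was zero)
[ -2   0  -2   4 ]
[  0   4  -7  12 ]
[  0   0   1  11 ]
[  0  -5   2  -7 ]
R4 <- R4 - (-5/4)*R2:  [     0      0  -27/4      8 ]
R4 <- R4 - (-27/4)*R3:  [     0      0      0  329/4 ]
Upper-triangular form:
[ -2  0  -2      4 ]
[  0  4  -7     12 ]
[  0  0   1     11 ]
[  0  0   0  329/4 ]
det(A) = (-1)^1 * (-2) * (4) * (1) * (329/4) = 658  (1 row swap -> sign -1)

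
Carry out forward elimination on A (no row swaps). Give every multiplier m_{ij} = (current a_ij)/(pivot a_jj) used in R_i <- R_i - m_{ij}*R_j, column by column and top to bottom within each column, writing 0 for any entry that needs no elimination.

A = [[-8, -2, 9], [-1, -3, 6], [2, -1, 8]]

multipliers: 1/8, -1/4, 6/11

Forward elimination:
R2 <- R2 - (1/8)*R1:  [     0  -11/4   39/8 ]
R3 <- R3 - (-1/4)*R1:  [    0  -3/2  41/4 ]
R3 <- R3 - (6/11)*R2:  [      0       0  167/22 ]
Multipliers (in order of application): m_{21} = 1/8, m_{31} = -1/4, m_{32} = 6/11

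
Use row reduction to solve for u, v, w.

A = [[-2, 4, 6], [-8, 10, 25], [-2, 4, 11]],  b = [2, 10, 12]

(5, 0, 2)

Forward elimination on [A|b]:
R2 <- R2 - (4)*R1:  [  0  -6   1   2 ]
R3 <- R3 - (1)*R1:  [  0   0   5  10 ]
Row echelon form:
[ -2   4  6  |   2 ]
[  0  -6  1  |   2 ]
[  0   0  5  |  10 ]
Back-substitution:
w = (10) / 5 = 2
v = (2 - (1)*(2)) / -6 = 0
u = (2 - (4)*(0) - (6)*(2)) / -2 = 5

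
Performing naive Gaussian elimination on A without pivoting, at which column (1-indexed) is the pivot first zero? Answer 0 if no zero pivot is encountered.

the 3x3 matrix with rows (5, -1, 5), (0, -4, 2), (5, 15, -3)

first zero-pivot column = 3

Naive forward elimination:
R3 <- R3 - (1)*R1:  [  0  16  -8 ]
R3 <- R3 - (-4)*R2:  [ 0  0  0 ]
Matrix at this point:
[ 5  -1  5 ]
[ 0  -4  2 ]
[ 0   0  0 ]
Pivot entry (3,3) in the last row is zero and there are no rows below to swap with -> zero pivot in column 3 (A is singular).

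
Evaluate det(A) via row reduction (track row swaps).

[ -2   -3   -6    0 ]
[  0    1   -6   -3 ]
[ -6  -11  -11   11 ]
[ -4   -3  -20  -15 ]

det(A) = 40

Forward elimination:
R3 <- R3 - (3)*R1:  [  0  -2   7  11 ]
R4 <- R4 - (2)*R1:  [   0    3   -8  -15 ]
R3 <- R3 - (-2)*R2:  [  0   0  -5   5 ]
R4 <- R4 - (3)*R2:  [  0   0  10  -6 ]
R4 <- R4 - (-2)*R3:  [ 0  0  0  4 ]
Upper-triangular form:
[ -2  -3  -6   0 ]
[  0   1  -6  -3 ]
[  0   0  -5   5 ]
[  0   0   0   4 ]
det(A) = (-1)^0 * (-2) * (1) * (-5) * (4) = 40  (0 row swaps -> sign +1)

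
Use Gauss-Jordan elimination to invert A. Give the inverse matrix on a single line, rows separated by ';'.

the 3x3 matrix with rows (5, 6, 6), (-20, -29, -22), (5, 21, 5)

Gauss-Jordan on [A | I]:
R1 <- (1/5)*R1:  [   1  6/5  6/5  |  1/5    0    0 ]
R2 <- R2 - (-20)*R1:  [  0  -5   2  |   4   1   0 ]
R3 <- R3 - (5)*R1:  [  0  15  -1  |  -1   0   1 ]
R2 <- (1/-5)*R2:  [    0     1  -2/5  |  -4/5  -1/5     0 ]
R1 <- R1 - (6/5)*R2:  [     1      0  42/25  |  29/25   6/25      0 ]
R3 <- R3 - (15)*R2:  [  0   0   5  |  11   3   1 ]
R3 <- (1/5)*R3:  [    0     0     1  |  11/5   3/5   1/5 ]
R1 <- R1 - (42/25)*R3:  [        1         0         0  |  -317/125   -96/125   -42/125 ]
R2 <- R2 - (-2/5)*R3:  [    0     1     0  |  2/25  1/25  2/25 ]
Right block of [I | A^{-1}] is the inverse:
[ -317/125  -96/125  -42/125 ]
[     2/25     1/25     2/25 ]
[     11/5      3/5      1/5 ]

inverse = [-317/125 -96/125 -42/125; 2/25 1/25 2/25; 11/5 3/5 1/5]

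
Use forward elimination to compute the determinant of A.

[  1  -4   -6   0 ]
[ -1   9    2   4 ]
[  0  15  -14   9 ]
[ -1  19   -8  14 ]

det(A) = -50

Forward elimination:
R2 <- R2 - (-1)*R1:  [  0   5  -4   4 ]
R4 <- R4 - (-1)*R1:  [   0   15  -14   14 ]
R3 <- R3 - (3)*R2:  [  0   0  -2  -3 ]
R4 <- R4 - (3)*R2:  [  0   0  -2   2 ]
R4 <- R4 - (1)*R3:  [ 0  0  0  5 ]
Upper-triangular form:
[ 1  -4  -6   0 ]
[ 0   5  -4   4 ]
[ 0   0  -2  -3 ]
[ 0   0   0   5 ]
det(A) = (-1)^0 * (1) * (5) * (-2) * (5) = -50  (0 row swaps -> sign +1)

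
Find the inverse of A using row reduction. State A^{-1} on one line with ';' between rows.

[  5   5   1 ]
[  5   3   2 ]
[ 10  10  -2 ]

inverse = [-13/20 1/2 7/40; 3/4 -1/2 -1/8; 1/2 0 -1/4]

Gauss-Jordan on [A | I]:
R1 <- (1/5)*R1:  [   1    1  1/5  |  1/5    0    0 ]
R2 <- R2 - (5)*R1:  [  0  -2   1  |  -1   1   0 ]
R3 <- R3 - (10)*R1:  [  0   0  -4  |  -2   0   1 ]
R2 <- (1/-2)*R2:  [    0     1  -1/2  |   1/2  -1/2     0 ]
R1 <- R1 - (1)*R2:  [     1      0   7/10  |  -3/10    1/2      0 ]
R3 <- (1/-4)*R3:  [    0     0     1  |   1/2     0  -1/4 ]
R1 <- R1 - (7/10)*R3:  [      1       0       0  |  -13/20     1/2    7/40 ]
R2 <- R2 - (-1/2)*R3:  [    0     1     0  |   3/4  -1/2  -1/8 ]
Right block of [I | A^{-1}] is the inverse:
[ -13/20   1/2  7/40 ]
[    3/4  -1/2  -1/8 ]
[    1/2     0  -1/4 ]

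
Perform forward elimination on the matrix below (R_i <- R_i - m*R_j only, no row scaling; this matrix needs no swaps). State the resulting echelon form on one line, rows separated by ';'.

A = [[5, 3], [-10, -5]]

REF = [5 3; 0 1]

Forward elimination:
R2 <- R2 - (-2)*R1:  [ 0  1 ]
Row echelon form:
[ 5  3 ]
[ 0  1 ]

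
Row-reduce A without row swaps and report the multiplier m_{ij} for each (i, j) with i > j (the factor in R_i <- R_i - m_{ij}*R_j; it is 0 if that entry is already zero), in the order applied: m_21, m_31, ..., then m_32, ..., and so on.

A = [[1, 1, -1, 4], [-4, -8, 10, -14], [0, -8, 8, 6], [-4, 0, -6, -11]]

Forward elimination:
R2 <- R2 - (-4)*R1:  [  0  -4   6   2 ]
R3: entry in column 1 is already 0 -> m_{31} = 0 (no row operation needed)
R4 <- R4 - (-4)*R1:  [   0    4  -10    5 ]
R3 <- R3 - (2)*R2:  [  0   0  -4   2 ]
R4 <- R4 - (-1)*R2:  [  0   0  -4   7 ]
R4 <- R4 - (1)*R3:  [ 0  0  0  5 ]
Multipliers (in order of application): m_{21} = -4, m_{31} = 0, m_{41} = -4, m_{32} = 2, m_{42} = -1, m_{43} = 1

multipliers: -4, 0, -4, 2, -1, 1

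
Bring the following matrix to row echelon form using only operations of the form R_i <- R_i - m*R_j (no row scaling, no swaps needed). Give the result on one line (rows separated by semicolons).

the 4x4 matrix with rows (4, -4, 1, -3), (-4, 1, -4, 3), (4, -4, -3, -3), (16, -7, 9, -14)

REF = [4 -4 1 -3; 0 -3 -3 0; 0 0 -4 0; 0 0 0 -2]

Forward elimination:
R2 <- R2 - (-1)*R1:  [  0  -3  -3   0 ]
R3 <- R3 - (1)*R1:  [  0   0  -4   0 ]
R4 <- R4 - (4)*R1:  [  0   9   5  -2 ]
R4 <- R4 - (-3)*R2:  [  0   0  -4  -2 ]
R4 <- R4 - (1)*R3:  [  0   0   0  -2 ]
Row echelon form:
[ 4  -4   1  -3 ]
[ 0  -3  -3   0 ]
[ 0   0  -4   0 ]
[ 0   0   0  -2 ]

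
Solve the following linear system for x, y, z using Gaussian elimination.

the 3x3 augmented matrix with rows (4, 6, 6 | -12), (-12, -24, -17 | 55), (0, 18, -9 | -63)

(0, -3, 1)

Forward elimination on [A|b]:
R2 <- R2 - (-3)*R1:  [  0  -6   1  19 ]
R3 <- R3 - (-3)*R2:  [  0   0  -6  -6 ]
Row echelon form:
[ 4   6   6  |  -12 ]
[ 0  -6   1  |   19 ]
[ 0   0  -6  |   -6 ]
Back-substitution:
z = (-6) / -6 = 1
y = (19 - (1)*(1)) / -6 = -3
x = (-12 - (6)*(-3) - (6)*(1)) / 4 = 0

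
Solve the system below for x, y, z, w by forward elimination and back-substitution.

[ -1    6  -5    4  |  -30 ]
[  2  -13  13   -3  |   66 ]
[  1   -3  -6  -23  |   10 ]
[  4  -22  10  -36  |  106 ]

Forward elimination on [A|b]:
R2 <- R2 - (-2)*R1:  [  0  -1   3   5   6 ]
R3 <- R3 - (-1)*R1:  [   0    3  -11  -19  -20 ]
R4 <- R4 - (-4)*R1:  [   0    2  -10  -20  -14 ]
R3 <- R3 - (-3)*R2:  [  0   0  -2  -4  -2 ]
R4 <- R4 - (-2)*R2:  [   0    0   -4  -10   -2 ]
R4 <- R4 - (2)*R3:  [  0   0   0  -2   2 ]
Row echelon form:
[ -1   6  -5   4  |  -30 ]
[  0  -1   3   5  |    6 ]
[  0   0  -2  -4  |   -2 ]
[  0   0   0  -2  |    2 ]
Back-substitution:
w = (2) / -2 = -1
z = (-2 - (-4)*(-1)) / -2 = 3
y = (6 - (3)*(3) - (5)*(-1)) / -1 = -2
x = (-30 - (6)*(-2) - (-5)*(3) - (4)*(-1)) / -1 = -1

(-1, -2, 3, -1)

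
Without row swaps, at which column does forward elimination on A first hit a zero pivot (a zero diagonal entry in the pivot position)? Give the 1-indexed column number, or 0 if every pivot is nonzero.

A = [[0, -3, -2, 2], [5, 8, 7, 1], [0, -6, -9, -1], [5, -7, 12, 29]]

first zero-pivot column = 1

Naive forward elimination:
Pivot entry (1,1) is zero but row 2 has 5 in column 1 -> naive elimination stops; a row interchange (e.g. R1 <-> R2) would be required here.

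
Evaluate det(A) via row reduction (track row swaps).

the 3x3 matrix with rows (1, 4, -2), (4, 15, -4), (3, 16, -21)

Forward elimination:
R2 <- R2 - (4)*R1:  [  0  -1   4 ]
R3 <- R3 - (3)*R1:  [   0    4  -15 ]
R3 <- R3 - (-4)*R2:  [ 0  0  1 ]
Upper-triangular form:
[ 1   4  -2 ]
[ 0  -1   4 ]
[ 0   0   1 ]
det(A) = (-1)^0 * (1) * (-1) * (1) = -1  (0 row swaps -> sign +1)

det(A) = -1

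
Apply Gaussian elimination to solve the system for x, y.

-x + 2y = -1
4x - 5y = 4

Forward elimination on [A|b]:
R2 <- R2 - (-4)*R1:  [ 0  3  0 ]
Row echelon form:
[ -1  2  |  -1 ]
[  0  3  |   0 ]
Back-substitution:
y = (0) / 3 = 0
x = (-1 - (2)*(0)) / -1 = 1

(1, 0)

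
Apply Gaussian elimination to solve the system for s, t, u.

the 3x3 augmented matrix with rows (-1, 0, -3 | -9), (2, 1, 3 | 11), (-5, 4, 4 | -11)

(3, -1, 2)

Forward elimination on [A|b]:
R2 <- R2 - (-2)*R1:  [  0   1  -3  -7 ]
R3 <- R3 - (5)*R1:  [  0   4  19  34 ]
R3 <- R3 - (4)*R2:  [  0   0  31  62 ]
Row echelon form:
[ -1  0  -3  |  -9 ]
[  0  1  -3  |  -7 ]
[  0  0  31  |  62 ]
Back-substitution:
u = (62) / 31 = 2
t = (-7 - (-3)*(2)) / 1 = -1
s = (-9 - (-3)*(2)) / -1 = 3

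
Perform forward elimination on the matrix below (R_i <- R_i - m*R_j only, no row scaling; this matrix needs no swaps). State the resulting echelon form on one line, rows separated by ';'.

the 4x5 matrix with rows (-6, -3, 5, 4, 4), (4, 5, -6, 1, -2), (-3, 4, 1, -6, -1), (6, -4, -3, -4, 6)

Forward elimination:
R2 <- R2 - (-2/3)*R1:  [    0     3  -8/3  11/3   2/3 ]
R3 <- R3 - (1/2)*R1:  [    0  11/2  -3/2    -8    -3 ]
R4 <- R4 - (-1)*R1:  [  0  -7   2   0  10 ]
R3 <- R3 - (11/6)*R2:  [       0        0    61/18  -265/18    -38/9 ]
R4 <- R4 - (-7/3)*R2:  [     0      0  -38/9   77/9  104/9 ]
R4 <- R4 - (-76/61)*R3:  [       0        0        0  -597/61   384/61 ]
Row echelon form:
[ -6  -3      5        4       4 ]
[  0   3   -8/3     11/3     2/3 ]
[  0   0  61/18  -265/18   -38/9 ]
[  0   0      0  -597/61  384/61 ]

REF = [-6 -3 5 4 4; 0 3 -8/3 11/3 2/3; 0 0 61/18 -265/18 -38/9; 0 0 0 -597/61 384/61]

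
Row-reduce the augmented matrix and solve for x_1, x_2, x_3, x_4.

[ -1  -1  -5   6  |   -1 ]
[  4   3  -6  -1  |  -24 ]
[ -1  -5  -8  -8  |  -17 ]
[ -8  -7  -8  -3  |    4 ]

(-2, -1, 2, 1)

Forward elimination on [A|b]:
R2 <- R2 - (-4)*R1:  [   0   -1  -26   23  -28 ]
R3 <- R3 - (1)*R1:  [   0   -4   -3  -14  -16 ]
R4 <- R4 - (8)*R1:  [   0    1   32  -51   12 ]
R3 <- R3 - (4)*R2:  [    0     0   101  -106    96 ]
R4 <- R4 - (-1)*R2:  [   0    0    6  -28  -16 ]
R4 <- R4 - (6/101)*R3:  [         0          0          0  -2192/101  -2192/101 ]
Row echelon form:
[ -1  -1   -5          6  |         -1 ]
[  0  -1  -26         23  |        -28 ]
[  0   0  101       -106  |         96 ]
[  0   0    0  -2192/101  |  -2192/101 ]
Back-substitution:
x_4 = (-2192/101) / (-2192/101) = 1
x_3 = (96 - (-106)*(1)) / 101 = 2
x_2 = (-28 - (-26)*(2) - (23)*(1)) / -1 = -1
x_1 = (-1 - (-1)*(-1) - (-5)*(2) - (6)*(1)) / -1 = -2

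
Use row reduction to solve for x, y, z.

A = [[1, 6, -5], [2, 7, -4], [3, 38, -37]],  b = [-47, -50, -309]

Forward elimination on [A|b]:
R2 <- R2 - (2)*R1:  [  0  -5   6  44 ]
R3 <- R3 - (3)*R1:  [    0    20   -22  -168 ]
R3 <- R3 - (-4)*R2:  [ 0  0  2  8 ]
Row echelon form:
[ 1   6  -5  |  -47 ]
[ 0  -5   6  |   44 ]
[ 0   0   2  |    8 ]
Back-substitution:
z = (8) / 2 = 4
y = (44 - (6)*(4)) / -5 = -4
x = (-47 - (6)*(-4) - (-5)*(4)) / 1 = -3

(-3, -4, 4)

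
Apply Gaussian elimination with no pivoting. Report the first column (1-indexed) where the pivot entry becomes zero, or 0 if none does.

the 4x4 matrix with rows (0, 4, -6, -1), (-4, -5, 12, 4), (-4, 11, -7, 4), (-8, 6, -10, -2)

Naive forward elimination:
Pivot entry (1,1) is zero but row 2 has -4 in column 1 -> naive elimination stops; a row interchange (e.g. R1 <-> R2) would be required here.

first zero-pivot column = 1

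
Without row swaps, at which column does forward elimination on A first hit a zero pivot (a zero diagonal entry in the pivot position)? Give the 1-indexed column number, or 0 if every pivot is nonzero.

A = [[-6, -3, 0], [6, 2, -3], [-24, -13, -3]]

Naive forward elimination:
R2 <- R2 - (-1)*R1:  [  0  -1  -3 ]
R3 <- R3 - (4)*R1:  [  0  -1  -3 ]
R3 <- R3 - (1)*R2:  [ 0  0  0 ]
Matrix at this point:
[ -6  -3   0 ]
[  0  -1  -3 ]
[  0   0   0 ]
Pivot entry (3,3) in the last row is zero and there are no rows below to swap with -> zero pivot in column 3 (A is singular).

first zero-pivot column = 3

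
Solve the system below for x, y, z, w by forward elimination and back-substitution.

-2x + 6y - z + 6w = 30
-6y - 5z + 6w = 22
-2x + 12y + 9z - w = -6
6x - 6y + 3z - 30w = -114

(4, 2, -2, 4)

Forward elimination on [A|b]:
R3 <- R3 - (1)*R1:  [   0    6   10   -7  -36 ]
R4 <- R4 - (-3)*R1:  [   0   12    0  -12  -24 ]
R3 <- R3 - (-1)*R2:  [   0    0    5   -1  -14 ]
R4 <- R4 - (-2)*R2:  [   0    0  -10    0   20 ]
R4 <- R4 - (-2)*R3:  [  0   0   0  -2  -8 ]
Row echelon form:
[ -2   6  -1   6  |   30 ]
[  0  -6  -5   6  |   22 ]
[  0   0   5  -1  |  -14 ]
[  0   0   0  -2  |   -8 ]
Back-substitution:
w = (-8) / -2 = 4
z = (-14 - (-1)*(4)) / 5 = -2
y = (22 - (-5)*(-2) - (6)*(4)) / -6 = 2
x = (30 - (6)*(2) - (-1)*(-2) - (6)*(4)) / -2 = 4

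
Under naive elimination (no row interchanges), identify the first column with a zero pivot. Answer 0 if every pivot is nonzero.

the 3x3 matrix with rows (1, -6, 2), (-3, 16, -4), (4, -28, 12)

first zero-pivot column = 3

Naive forward elimination:
R2 <- R2 - (-3)*R1:  [  0  -2   2 ]
R3 <- R3 - (4)*R1:  [  0  -4   4 ]
R3 <- R3 - (2)*R2:  [ 0  0  0 ]
Matrix at this point:
[ 1  -6  2 ]
[ 0  -2  2 ]
[ 0   0  0 ]
Pivot entry (3,3) in the last row is zero and there are no rows below to swap with -> zero pivot in column 3 (A is singular).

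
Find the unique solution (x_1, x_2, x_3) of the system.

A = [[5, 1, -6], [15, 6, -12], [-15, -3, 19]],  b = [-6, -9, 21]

Forward elimination on [A|b]:
R2 <- R2 - (3)*R1:  [ 0  3  6  9 ]
R3 <- R3 - (-3)*R1:  [ 0  0  1  3 ]
Row echelon form:
[ 5  1  -6  |  -6 ]
[ 0  3   6  |   9 ]
[ 0  0   1  |   3 ]
Back-substitution:
x_3 = (3) / 1 = 3
x_2 = (9 - (6)*(3)) / 3 = -3
x_1 = (-6 - (1)*(-3) - (-6)*(3)) / 5 = 3

(3, -3, 3)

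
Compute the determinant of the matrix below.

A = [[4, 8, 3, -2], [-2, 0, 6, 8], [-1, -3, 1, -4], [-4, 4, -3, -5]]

Forward elimination:
R2 <- R2 - (-1/2)*R1:  [    0     4  15/2     7 ]
R3 <- R3 - (-1/4)*R1:  [    0    -1   7/4  -9/2 ]
R4 <- R4 - (-1)*R1:  [  0  12   0  -7 ]
R3 <- R3 - (-1/4)*R2:  [     0      0   29/8  -11/4 ]
R4 <- R4 - (3)*R2:  [     0      0  -45/2    -28 ]
R4 <- R4 - (-180/29)*R3:  [        0         0         0  -1307/29 ]
Upper-triangular form:
[ 4  8     3        -2 ]
[ 0  4  15/2         7 ]
[ 0  0  29/8     -11/4 ]
[ 0  0     0  -1307/29 ]
det(A) = (-1)^0 * (4) * (4) * (29/8) * (-1307/29) = -2614  (0 row swaps -> sign +1)

det(A) = -2614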